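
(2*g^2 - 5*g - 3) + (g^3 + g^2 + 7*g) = g^3 + 3*g^2 + 2*g - 3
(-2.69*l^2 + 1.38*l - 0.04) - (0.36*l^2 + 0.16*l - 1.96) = -3.05*l^2 + 1.22*l + 1.92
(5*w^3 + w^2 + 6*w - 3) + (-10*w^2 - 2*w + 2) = 5*w^3 - 9*w^2 + 4*w - 1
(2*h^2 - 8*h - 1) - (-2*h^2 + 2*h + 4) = 4*h^2 - 10*h - 5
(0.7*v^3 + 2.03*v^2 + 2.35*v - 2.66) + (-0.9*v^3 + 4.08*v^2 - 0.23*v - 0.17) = -0.2*v^3 + 6.11*v^2 + 2.12*v - 2.83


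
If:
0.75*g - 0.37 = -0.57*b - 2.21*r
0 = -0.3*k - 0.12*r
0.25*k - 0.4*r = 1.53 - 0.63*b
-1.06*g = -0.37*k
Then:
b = 2.11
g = 0.06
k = 0.16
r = -0.40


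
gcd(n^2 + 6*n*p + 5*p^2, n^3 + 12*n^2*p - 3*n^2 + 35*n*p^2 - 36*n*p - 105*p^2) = n + 5*p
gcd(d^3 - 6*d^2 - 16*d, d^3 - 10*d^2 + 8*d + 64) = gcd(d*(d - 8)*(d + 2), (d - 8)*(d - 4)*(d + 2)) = d^2 - 6*d - 16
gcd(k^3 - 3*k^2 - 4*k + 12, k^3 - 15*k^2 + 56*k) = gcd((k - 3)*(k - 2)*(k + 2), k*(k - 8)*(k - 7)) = 1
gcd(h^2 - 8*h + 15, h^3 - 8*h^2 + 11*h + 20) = h - 5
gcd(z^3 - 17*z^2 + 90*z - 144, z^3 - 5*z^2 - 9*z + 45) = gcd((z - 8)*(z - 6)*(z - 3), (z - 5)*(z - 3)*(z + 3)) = z - 3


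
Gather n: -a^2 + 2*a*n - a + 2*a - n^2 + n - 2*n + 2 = -a^2 + a - n^2 + n*(2*a - 1) + 2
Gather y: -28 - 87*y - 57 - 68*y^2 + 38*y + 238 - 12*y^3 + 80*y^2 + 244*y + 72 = -12*y^3 + 12*y^2 + 195*y + 225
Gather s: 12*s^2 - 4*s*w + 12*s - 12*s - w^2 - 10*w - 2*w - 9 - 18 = 12*s^2 - 4*s*w - w^2 - 12*w - 27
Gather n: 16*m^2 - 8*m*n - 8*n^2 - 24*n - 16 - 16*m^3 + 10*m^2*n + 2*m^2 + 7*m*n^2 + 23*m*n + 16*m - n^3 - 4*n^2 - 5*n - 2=-16*m^3 + 18*m^2 + 16*m - n^3 + n^2*(7*m - 12) + n*(10*m^2 + 15*m - 29) - 18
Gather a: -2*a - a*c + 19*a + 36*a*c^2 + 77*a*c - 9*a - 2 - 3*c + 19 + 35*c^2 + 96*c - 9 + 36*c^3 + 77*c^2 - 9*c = a*(36*c^2 + 76*c + 8) + 36*c^3 + 112*c^2 + 84*c + 8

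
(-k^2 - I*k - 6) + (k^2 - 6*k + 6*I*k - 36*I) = -6*k + 5*I*k - 6 - 36*I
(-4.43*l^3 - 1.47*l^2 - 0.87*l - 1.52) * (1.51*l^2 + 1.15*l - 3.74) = -6.6893*l^5 - 7.3142*l^4 + 13.564*l^3 + 2.2021*l^2 + 1.5058*l + 5.6848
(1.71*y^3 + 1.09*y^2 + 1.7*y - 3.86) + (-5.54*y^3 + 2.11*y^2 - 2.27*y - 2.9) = -3.83*y^3 + 3.2*y^2 - 0.57*y - 6.76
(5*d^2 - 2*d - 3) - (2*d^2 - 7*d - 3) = 3*d^2 + 5*d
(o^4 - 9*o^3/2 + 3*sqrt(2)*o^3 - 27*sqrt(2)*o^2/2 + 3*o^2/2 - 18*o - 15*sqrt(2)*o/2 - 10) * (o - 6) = o^5 - 21*o^4/2 + 3*sqrt(2)*o^4 - 63*sqrt(2)*o^3/2 + 57*o^3/2 - 27*o^2 + 147*sqrt(2)*o^2/2 + 45*sqrt(2)*o + 98*o + 60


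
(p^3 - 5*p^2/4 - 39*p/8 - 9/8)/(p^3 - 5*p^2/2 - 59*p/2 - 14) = (-8*p^3 + 10*p^2 + 39*p + 9)/(4*(-2*p^3 + 5*p^2 + 59*p + 28))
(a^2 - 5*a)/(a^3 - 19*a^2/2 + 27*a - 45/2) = 2*a/(2*a^2 - 9*a + 9)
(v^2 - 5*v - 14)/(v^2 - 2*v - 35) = (v + 2)/(v + 5)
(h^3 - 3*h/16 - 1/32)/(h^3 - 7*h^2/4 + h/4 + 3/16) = (4*h + 1)/(2*(2*h - 3))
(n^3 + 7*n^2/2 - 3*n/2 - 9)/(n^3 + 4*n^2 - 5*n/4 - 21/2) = 2*(n + 3)/(2*n + 7)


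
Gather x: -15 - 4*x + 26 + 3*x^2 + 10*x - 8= 3*x^2 + 6*x + 3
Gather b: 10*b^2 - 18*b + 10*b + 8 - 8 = 10*b^2 - 8*b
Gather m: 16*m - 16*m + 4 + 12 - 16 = 0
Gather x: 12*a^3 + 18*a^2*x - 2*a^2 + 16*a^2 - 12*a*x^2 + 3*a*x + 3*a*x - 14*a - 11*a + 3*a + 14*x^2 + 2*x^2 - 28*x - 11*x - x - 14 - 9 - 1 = 12*a^3 + 14*a^2 - 22*a + x^2*(16 - 12*a) + x*(18*a^2 + 6*a - 40) - 24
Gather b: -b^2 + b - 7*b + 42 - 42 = -b^2 - 6*b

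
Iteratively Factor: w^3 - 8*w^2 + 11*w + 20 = (w + 1)*(w^2 - 9*w + 20) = (w - 5)*(w + 1)*(w - 4)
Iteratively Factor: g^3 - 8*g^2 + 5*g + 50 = (g - 5)*(g^2 - 3*g - 10) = (g - 5)^2*(g + 2)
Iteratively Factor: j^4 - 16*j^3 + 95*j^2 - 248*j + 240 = (j - 4)*(j^3 - 12*j^2 + 47*j - 60) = (j - 4)^2*(j^2 - 8*j + 15) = (j - 5)*(j - 4)^2*(j - 3)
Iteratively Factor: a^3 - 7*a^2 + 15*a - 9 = (a - 1)*(a^2 - 6*a + 9) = (a - 3)*(a - 1)*(a - 3)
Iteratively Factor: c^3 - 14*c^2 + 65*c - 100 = (c - 4)*(c^2 - 10*c + 25) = (c - 5)*(c - 4)*(c - 5)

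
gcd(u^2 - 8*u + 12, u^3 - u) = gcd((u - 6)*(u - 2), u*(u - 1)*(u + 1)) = 1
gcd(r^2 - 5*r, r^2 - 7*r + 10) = r - 5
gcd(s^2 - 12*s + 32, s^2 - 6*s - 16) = s - 8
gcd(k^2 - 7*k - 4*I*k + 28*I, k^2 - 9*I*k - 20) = k - 4*I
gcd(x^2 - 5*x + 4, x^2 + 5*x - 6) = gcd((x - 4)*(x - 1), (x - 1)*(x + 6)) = x - 1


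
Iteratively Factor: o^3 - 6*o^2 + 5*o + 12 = (o - 3)*(o^2 - 3*o - 4) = (o - 3)*(o + 1)*(o - 4)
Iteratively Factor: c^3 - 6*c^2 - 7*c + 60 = (c + 3)*(c^2 - 9*c + 20) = (c - 4)*(c + 3)*(c - 5)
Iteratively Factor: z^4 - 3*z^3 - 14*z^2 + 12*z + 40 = (z - 5)*(z^3 + 2*z^2 - 4*z - 8) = (z - 5)*(z - 2)*(z^2 + 4*z + 4) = (z - 5)*(z - 2)*(z + 2)*(z + 2)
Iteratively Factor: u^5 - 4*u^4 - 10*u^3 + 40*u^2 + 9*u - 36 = (u + 3)*(u^4 - 7*u^3 + 11*u^2 + 7*u - 12) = (u - 3)*(u + 3)*(u^3 - 4*u^2 - u + 4) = (u - 4)*(u - 3)*(u + 3)*(u^2 - 1) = (u - 4)*(u - 3)*(u - 1)*(u + 3)*(u + 1)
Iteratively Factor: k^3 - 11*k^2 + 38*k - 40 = (k - 2)*(k^2 - 9*k + 20) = (k - 5)*(k - 2)*(k - 4)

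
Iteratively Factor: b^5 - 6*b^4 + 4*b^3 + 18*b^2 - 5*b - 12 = (b + 1)*(b^4 - 7*b^3 + 11*b^2 + 7*b - 12) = (b - 3)*(b + 1)*(b^3 - 4*b^2 - b + 4) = (b - 3)*(b - 1)*(b + 1)*(b^2 - 3*b - 4) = (b - 4)*(b - 3)*(b - 1)*(b + 1)*(b + 1)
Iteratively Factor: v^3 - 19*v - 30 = (v + 2)*(v^2 - 2*v - 15) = (v - 5)*(v + 2)*(v + 3)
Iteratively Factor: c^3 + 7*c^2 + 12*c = (c + 3)*(c^2 + 4*c) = (c + 3)*(c + 4)*(c)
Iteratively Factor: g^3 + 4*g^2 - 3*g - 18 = (g + 3)*(g^2 + g - 6) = (g - 2)*(g + 3)*(g + 3)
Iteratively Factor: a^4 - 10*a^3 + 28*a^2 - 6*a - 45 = (a - 5)*(a^3 - 5*a^2 + 3*a + 9) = (a - 5)*(a - 3)*(a^2 - 2*a - 3) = (a - 5)*(a - 3)*(a + 1)*(a - 3)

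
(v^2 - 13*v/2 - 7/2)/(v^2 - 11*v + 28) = (v + 1/2)/(v - 4)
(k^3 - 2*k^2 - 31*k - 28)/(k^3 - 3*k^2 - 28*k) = (k + 1)/k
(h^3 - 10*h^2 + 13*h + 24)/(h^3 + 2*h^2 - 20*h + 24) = (h^3 - 10*h^2 + 13*h + 24)/(h^3 + 2*h^2 - 20*h + 24)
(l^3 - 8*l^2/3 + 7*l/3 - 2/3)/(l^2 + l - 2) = (3*l^2 - 5*l + 2)/(3*(l + 2))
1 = 1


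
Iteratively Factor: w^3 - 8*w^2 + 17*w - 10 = (w - 5)*(w^2 - 3*w + 2) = (w - 5)*(w - 1)*(w - 2)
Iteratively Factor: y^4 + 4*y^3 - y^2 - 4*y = (y)*(y^3 + 4*y^2 - y - 4) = y*(y + 4)*(y^2 - 1) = y*(y + 1)*(y + 4)*(y - 1)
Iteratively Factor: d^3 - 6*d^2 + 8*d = (d)*(d^2 - 6*d + 8) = d*(d - 4)*(d - 2)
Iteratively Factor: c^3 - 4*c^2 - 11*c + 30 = (c + 3)*(c^2 - 7*c + 10) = (c - 2)*(c + 3)*(c - 5)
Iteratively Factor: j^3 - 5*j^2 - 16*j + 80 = (j - 4)*(j^2 - j - 20) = (j - 4)*(j + 4)*(j - 5)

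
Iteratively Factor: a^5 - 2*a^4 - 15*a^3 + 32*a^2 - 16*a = (a - 4)*(a^4 + 2*a^3 - 7*a^2 + 4*a) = (a - 4)*(a - 1)*(a^3 + 3*a^2 - 4*a) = (a - 4)*(a - 1)*(a + 4)*(a^2 - a) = (a - 4)*(a - 1)^2*(a + 4)*(a)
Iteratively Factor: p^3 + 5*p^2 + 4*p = (p + 1)*(p^2 + 4*p) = p*(p + 1)*(p + 4)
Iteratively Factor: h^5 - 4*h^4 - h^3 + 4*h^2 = (h)*(h^4 - 4*h^3 - h^2 + 4*h) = h^2*(h^3 - 4*h^2 - h + 4) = h^2*(h - 1)*(h^2 - 3*h - 4) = h^2*(h - 4)*(h - 1)*(h + 1)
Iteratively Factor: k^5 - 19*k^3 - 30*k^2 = (k + 3)*(k^4 - 3*k^3 - 10*k^2) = k*(k + 3)*(k^3 - 3*k^2 - 10*k) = k*(k + 2)*(k + 3)*(k^2 - 5*k) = k*(k - 5)*(k + 2)*(k + 3)*(k)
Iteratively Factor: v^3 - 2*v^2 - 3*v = (v + 1)*(v^2 - 3*v) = v*(v + 1)*(v - 3)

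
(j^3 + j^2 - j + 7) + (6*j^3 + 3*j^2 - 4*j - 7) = 7*j^3 + 4*j^2 - 5*j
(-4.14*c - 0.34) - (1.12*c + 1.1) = -5.26*c - 1.44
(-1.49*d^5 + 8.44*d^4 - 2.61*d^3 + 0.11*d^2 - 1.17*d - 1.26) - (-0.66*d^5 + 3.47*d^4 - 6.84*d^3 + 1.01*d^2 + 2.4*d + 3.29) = -0.83*d^5 + 4.97*d^4 + 4.23*d^3 - 0.9*d^2 - 3.57*d - 4.55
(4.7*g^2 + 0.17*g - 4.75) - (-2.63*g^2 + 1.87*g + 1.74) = 7.33*g^2 - 1.7*g - 6.49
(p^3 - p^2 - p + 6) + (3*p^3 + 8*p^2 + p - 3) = 4*p^3 + 7*p^2 + 3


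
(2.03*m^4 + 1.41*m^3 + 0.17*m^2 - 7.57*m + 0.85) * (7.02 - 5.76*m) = -11.6928*m^5 + 6.129*m^4 + 8.919*m^3 + 44.7966*m^2 - 58.0374*m + 5.967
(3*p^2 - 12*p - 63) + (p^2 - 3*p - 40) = 4*p^2 - 15*p - 103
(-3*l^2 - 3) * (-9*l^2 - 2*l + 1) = 27*l^4 + 6*l^3 + 24*l^2 + 6*l - 3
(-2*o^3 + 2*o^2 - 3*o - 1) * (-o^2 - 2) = 2*o^5 - 2*o^4 + 7*o^3 - 3*o^2 + 6*o + 2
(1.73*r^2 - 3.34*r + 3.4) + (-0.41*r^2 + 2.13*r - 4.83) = 1.32*r^2 - 1.21*r - 1.43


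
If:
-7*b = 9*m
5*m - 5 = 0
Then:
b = -9/7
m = 1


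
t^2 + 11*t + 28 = (t + 4)*(t + 7)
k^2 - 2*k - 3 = (k - 3)*(k + 1)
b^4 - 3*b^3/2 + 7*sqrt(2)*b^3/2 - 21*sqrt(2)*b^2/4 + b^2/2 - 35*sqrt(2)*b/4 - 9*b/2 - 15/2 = (b - 5/2)*(b + 1)*(b + sqrt(2)/2)*(b + 3*sqrt(2))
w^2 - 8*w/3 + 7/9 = (w - 7/3)*(w - 1/3)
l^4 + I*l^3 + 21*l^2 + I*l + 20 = (l - 4*I)*(l - I)*(l + I)*(l + 5*I)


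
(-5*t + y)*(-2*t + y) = 10*t^2 - 7*t*y + y^2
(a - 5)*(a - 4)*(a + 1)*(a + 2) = a^4 - 6*a^3 - 5*a^2 + 42*a + 40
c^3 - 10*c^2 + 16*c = c*(c - 8)*(c - 2)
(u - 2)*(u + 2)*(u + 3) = u^3 + 3*u^2 - 4*u - 12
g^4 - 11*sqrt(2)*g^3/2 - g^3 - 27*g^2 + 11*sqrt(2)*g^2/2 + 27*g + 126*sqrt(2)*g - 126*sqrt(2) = (g - 1)*(g - 6*sqrt(2))*(g - 3*sqrt(2))*(g + 7*sqrt(2)/2)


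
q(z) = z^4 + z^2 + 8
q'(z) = 4*z^3 + 2*z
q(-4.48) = 430.89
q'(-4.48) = -368.62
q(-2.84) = 81.12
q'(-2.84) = -97.31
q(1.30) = 12.55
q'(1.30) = 11.39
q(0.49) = 8.30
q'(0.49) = 1.45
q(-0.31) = 8.11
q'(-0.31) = -0.74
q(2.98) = 95.74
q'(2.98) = 111.81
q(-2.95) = 92.44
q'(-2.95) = -108.59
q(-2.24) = 38.19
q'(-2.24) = -49.44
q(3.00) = 98.00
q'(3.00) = 114.00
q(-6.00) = 1340.00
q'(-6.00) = -876.00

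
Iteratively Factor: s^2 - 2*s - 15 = (s + 3)*(s - 5)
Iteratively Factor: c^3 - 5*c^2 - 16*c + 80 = (c - 5)*(c^2 - 16) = (c - 5)*(c - 4)*(c + 4)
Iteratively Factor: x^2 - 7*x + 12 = (x - 3)*(x - 4)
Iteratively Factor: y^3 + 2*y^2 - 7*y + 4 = (y - 1)*(y^2 + 3*y - 4) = (y - 1)*(y + 4)*(y - 1)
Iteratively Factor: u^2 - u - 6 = (u + 2)*(u - 3)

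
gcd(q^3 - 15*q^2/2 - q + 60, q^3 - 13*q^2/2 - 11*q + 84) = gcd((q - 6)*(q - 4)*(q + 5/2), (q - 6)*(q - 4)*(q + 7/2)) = q^2 - 10*q + 24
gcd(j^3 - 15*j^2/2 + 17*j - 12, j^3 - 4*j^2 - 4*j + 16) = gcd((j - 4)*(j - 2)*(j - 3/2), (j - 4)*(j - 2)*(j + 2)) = j^2 - 6*j + 8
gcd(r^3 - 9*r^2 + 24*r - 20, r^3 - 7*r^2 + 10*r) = r^2 - 7*r + 10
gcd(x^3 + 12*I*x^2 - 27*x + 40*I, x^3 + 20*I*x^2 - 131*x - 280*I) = x^2 + 13*I*x - 40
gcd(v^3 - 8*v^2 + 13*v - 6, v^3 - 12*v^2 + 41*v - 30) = v^2 - 7*v + 6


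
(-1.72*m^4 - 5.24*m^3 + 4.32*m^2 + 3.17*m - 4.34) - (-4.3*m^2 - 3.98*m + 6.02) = -1.72*m^4 - 5.24*m^3 + 8.62*m^2 + 7.15*m - 10.36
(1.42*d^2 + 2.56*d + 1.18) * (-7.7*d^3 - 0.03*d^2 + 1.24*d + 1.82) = -10.934*d^5 - 19.7546*d^4 - 7.402*d^3 + 5.7234*d^2 + 6.1224*d + 2.1476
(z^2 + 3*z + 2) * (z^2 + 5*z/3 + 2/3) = z^4 + 14*z^3/3 + 23*z^2/3 + 16*z/3 + 4/3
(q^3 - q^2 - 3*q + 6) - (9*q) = q^3 - q^2 - 12*q + 6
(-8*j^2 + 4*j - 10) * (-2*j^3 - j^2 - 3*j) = 16*j^5 + 40*j^3 - 2*j^2 + 30*j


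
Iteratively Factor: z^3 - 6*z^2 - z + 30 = (z - 5)*(z^2 - z - 6) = (z - 5)*(z + 2)*(z - 3)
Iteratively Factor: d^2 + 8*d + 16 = (d + 4)*(d + 4)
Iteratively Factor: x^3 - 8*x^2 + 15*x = (x - 3)*(x^2 - 5*x) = x*(x - 3)*(x - 5)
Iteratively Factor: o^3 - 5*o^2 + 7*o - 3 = (o - 1)*(o^2 - 4*o + 3) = (o - 1)^2*(o - 3)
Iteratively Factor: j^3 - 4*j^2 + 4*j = (j - 2)*(j^2 - 2*j) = (j - 2)^2*(j)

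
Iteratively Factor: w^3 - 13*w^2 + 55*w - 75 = (w - 5)*(w^2 - 8*w + 15) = (w - 5)*(w - 3)*(w - 5)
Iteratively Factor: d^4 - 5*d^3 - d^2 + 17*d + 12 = (d - 4)*(d^3 - d^2 - 5*d - 3) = (d - 4)*(d - 3)*(d^2 + 2*d + 1) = (d - 4)*(d - 3)*(d + 1)*(d + 1)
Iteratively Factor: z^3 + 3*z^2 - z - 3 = (z - 1)*(z^2 + 4*z + 3) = (z - 1)*(z + 3)*(z + 1)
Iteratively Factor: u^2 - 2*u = (u)*(u - 2)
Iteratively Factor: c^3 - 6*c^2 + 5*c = (c)*(c^2 - 6*c + 5) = c*(c - 5)*(c - 1)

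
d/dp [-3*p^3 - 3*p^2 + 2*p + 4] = -9*p^2 - 6*p + 2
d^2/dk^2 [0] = 0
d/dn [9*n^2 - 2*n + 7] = 18*n - 2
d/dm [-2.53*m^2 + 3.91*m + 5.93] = 3.91 - 5.06*m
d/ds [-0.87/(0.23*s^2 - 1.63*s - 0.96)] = (0.4002*s - 1.4181)/(-0.23*s^2 + 1.63*s + 0.96)^2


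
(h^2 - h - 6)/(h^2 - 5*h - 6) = (-h^2 + h + 6)/(-h^2 + 5*h + 6)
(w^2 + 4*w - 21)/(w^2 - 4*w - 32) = (-w^2 - 4*w + 21)/(-w^2 + 4*w + 32)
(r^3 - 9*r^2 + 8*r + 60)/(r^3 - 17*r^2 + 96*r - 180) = (r + 2)/(r - 6)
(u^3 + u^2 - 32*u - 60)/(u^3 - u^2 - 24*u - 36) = (u + 5)/(u + 3)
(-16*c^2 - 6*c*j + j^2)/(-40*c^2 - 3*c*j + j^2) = (2*c + j)/(5*c + j)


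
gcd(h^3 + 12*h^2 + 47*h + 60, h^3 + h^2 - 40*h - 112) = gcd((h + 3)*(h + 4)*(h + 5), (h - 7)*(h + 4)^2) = h + 4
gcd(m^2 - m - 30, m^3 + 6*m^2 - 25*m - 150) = m + 5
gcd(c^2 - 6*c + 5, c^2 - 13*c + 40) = c - 5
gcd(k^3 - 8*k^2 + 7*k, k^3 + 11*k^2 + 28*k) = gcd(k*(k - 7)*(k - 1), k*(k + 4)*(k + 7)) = k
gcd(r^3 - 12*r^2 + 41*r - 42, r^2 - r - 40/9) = 1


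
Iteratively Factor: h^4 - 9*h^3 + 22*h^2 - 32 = (h - 4)*(h^3 - 5*h^2 + 2*h + 8) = (h - 4)*(h - 2)*(h^2 - 3*h - 4) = (h - 4)*(h - 2)*(h + 1)*(h - 4)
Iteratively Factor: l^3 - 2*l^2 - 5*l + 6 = (l + 2)*(l^2 - 4*l + 3) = (l - 1)*(l + 2)*(l - 3)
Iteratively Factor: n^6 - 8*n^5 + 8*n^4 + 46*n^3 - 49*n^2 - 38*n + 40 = (n + 2)*(n^5 - 10*n^4 + 28*n^3 - 10*n^2 - 29*n + 20) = (n - 5)*(n + 2)*(n^4 - 5*n^3 + 3*n^2 + 5*n - 4) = (n - 5)*(n - 1)*(n + 2)*(n^3 - 4*n^2 - n + 4) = (n - 5)*(n - 4)*(n - 1)*(n + 2)*(n^2 - 1) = (n - 5)*(n - 4)*(n - 1)^2*(n + 2)*(n + 1)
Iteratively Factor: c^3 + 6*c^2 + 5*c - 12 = (c - 1)*(c^2 + 7*c + 12) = (c - 1)*(c + 4)*(c + 3)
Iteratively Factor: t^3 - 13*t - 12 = (t - 4)*(t^2 + 4*t + 3) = (t - 4)*(t + 1)*(t + 3)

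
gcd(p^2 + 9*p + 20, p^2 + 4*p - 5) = p + 5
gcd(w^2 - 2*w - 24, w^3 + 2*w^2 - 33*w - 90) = w - 6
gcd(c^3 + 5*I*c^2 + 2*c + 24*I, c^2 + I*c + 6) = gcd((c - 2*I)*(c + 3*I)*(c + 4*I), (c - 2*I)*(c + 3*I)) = c^2 + I*c + 6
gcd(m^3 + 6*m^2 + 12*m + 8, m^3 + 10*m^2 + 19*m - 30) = 1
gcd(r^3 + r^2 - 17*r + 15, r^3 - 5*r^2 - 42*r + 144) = r - 3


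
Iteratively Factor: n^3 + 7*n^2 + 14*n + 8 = (n + 1)*(n^2 + 6*n + 8) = (n + 1)*(n + 4)*(n + 2)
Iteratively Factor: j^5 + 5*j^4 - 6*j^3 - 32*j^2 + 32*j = (j + 4)*(j^4 + j^3 - 10*j^2 + 8*j) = (j - 1)*(j + 4)*(j^3 + 2*j^2 - 8*j) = (j - 2)*(j - 1)*(j + 4)*(j^2 + 4*j) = j*(j - 2)*(j - 1)*(j + 4)*(j + 4)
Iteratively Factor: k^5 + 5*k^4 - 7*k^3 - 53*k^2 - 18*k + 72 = (k - 1)*(k^4 + 6*k^3 - k^2 - 54*k - 72) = (k - 1)*(k + 2)*(k^3 + 4*k^2 - 9*k - 36) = (k - 1)*(k + 2)*(k + 3)*(k^2 + k - 12) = (k - 3)*(k - 1)*(k + 2)*(k + 3)*(k + 4)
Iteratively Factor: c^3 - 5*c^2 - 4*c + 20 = (c - 2)*(c^2 - 3*c - 10) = (c - 5)*(c - 2)*(c + 2)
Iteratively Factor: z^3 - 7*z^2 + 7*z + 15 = (z + 1)*(z^2 - 8*z + 15) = (z - 3)*(z + 1)*(z - 5)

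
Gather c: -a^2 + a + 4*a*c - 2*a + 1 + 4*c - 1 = -a^2 - a + c*(4*a + 4)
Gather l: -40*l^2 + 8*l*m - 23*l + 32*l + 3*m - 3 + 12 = -40*l^2 + l*(8*m + 9) + 3*m + 9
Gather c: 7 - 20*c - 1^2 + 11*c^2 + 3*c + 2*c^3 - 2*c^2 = 2*c^3 + 9*c^2 - 17*c + 6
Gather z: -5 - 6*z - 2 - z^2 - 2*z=-z^2 - 8*z - 7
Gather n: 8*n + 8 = 8*n + 8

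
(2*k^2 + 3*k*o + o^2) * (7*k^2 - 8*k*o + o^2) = 14*k^4 + 5*k^3*o - 15*k^2*o^2 - 5*k*o^3 + o^4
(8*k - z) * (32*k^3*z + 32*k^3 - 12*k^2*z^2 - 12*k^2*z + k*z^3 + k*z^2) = 256*k^4*z + 256*k^4 - 128*k^3*z^2 - 128*k^3*z + 20*k^2*z^3 + 20*k^2*z^2 - k*z^4 - k*z^3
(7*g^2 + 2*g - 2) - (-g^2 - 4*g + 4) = 8*g^2 + 6*g - 6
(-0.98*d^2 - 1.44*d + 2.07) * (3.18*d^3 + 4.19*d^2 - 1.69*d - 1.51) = -3.1164*d^5 - 8.6854*d^4 + 2.2052*d^3 + 12.5867*d^2 - 1.3239*d - 3.1257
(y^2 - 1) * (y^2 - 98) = y^4 - 99*y^2 + 98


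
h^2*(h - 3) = h^3 - 3*h^2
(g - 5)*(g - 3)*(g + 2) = g^3 - 6*g^2 - g + 30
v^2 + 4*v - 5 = (v - 1)*(v + 5)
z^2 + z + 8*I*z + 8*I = (z + 1)*(z + 8*I)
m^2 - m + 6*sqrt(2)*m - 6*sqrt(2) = (m - 1)*(m + 6*sqrt(2))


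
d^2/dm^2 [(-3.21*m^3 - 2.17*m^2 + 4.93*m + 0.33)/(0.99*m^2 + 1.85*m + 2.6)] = (3.5527136788005e-15*m^5 + 12.165126*m^3 - 57.186522*m^2 - 202.71015*m - 76.20499)/(0.970299*m^6 + 5.439555*m^5 + 17.809605*m^4 + 34.903025*m^3 + 46.7727*m^2 + 37.518*m + 17.576)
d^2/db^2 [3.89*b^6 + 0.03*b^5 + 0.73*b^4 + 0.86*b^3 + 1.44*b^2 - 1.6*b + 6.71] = 116.7*b^4 + 0.6*b^3 + 8.76*b^2 + 5.16*b + 2.88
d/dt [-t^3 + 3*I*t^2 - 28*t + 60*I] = -3*t^2 + 6*I*t - 28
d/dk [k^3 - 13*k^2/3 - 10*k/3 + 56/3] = 3*k^2 - 26*k/3 - 10/3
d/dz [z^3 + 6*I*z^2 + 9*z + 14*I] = 3*z^2 + 12*I*z + 9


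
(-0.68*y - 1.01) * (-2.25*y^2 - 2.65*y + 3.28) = 1.53*y^3 + 4.0745*y^2 + 0.4461*y - 3.3128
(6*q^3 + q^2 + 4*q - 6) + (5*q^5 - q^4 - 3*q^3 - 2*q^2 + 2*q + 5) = 5*q^5 - q^4 + 3*q^3 - q^2 + 6*q - 1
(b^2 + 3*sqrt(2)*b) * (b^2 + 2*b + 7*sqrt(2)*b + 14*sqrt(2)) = b^4 + 2*b^3 + 10*sqrt(2)*b^3 + 20*sqrt(2)*b^2 + 42*b^2 + 84*b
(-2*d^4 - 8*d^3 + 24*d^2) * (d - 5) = -2*d^5 + 2*d^4 + 64*d^3 - 120*d^2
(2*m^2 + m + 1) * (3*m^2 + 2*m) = 6*m^4 + 7*m^3 + 5*m^2 + 2*m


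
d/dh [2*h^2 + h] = 4*h + 1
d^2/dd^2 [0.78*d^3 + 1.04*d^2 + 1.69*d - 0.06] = 4.68*d + 2.08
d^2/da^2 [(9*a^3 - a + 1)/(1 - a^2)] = 2*(-8*a^3 - 3*a^2 - 24*a - 1)/(a^6 - 3*a^4 + 3*a^2 - 1)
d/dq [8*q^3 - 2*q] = 24*q^2 - 2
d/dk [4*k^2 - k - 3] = 8*k - 1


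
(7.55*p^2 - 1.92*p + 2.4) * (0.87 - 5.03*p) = -37.9765*p^3 + 16.2261*p^2 - 13.7424*p + 2.088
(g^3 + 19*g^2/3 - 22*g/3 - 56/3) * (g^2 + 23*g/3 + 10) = g^5 + 14*g^4 + 461*g^3/9 - 104*g^2/9 - 1948*g/9 - 560/3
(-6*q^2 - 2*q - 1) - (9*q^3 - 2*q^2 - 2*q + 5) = -9*q^3 - 4*q^2 - 6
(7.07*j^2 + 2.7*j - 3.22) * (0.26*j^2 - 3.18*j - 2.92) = 1.8382*j^4 - 21.7806*j^3 - 30.0676*j^2 + 2.3556*j + 9.4024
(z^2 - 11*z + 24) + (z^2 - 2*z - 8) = 2*z^2 - 13*z + 16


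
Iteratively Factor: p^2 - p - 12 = (p - 4)*(p + 3)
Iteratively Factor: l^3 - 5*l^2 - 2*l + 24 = (l - 4)*(l^2 - l - 6) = (l - 4)*(l + 2)*(l - 3)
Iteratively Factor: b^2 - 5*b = (b)*(b - 5)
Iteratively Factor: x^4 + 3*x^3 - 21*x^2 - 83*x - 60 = (x + 3)*(x^3 - 21*x - 20) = (x + 1)*(x + 3)*(x^2 - x - 20) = (x - 5)*(x + 1)*(x + 3)*(x + 4)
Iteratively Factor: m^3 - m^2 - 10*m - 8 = (m + 2)*(m^2 - 3*m - 4) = (m - 4)*(m + 2)*(m + 1)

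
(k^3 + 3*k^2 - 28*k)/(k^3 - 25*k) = (k^2 + 3*k - 28)/(k^2 - 25)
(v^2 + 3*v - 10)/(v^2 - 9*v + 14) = (v + 5)/(v - 7)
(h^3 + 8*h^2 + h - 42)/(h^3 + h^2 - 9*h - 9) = (h^2 + 5*h - 14)/(h^2 - 2*h - 3)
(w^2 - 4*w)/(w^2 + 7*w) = (w - 4)/(w + 7)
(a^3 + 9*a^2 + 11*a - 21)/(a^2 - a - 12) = (a^2 + 6*a - 7)/(a - 4)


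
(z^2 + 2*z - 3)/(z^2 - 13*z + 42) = (z^2 + 2*z - 3)/(z^2 - 13*z + 42)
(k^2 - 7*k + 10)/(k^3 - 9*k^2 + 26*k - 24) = (k - 5)/(k^2 - 7*k + 12)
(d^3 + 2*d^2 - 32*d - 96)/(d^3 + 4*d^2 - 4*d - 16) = (d^2 - 2*d - 24)/(d^2 - 4)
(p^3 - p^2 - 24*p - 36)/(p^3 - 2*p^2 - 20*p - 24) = (p + 3)/(p + 2)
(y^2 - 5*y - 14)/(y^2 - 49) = (y + 2)/(y + 7)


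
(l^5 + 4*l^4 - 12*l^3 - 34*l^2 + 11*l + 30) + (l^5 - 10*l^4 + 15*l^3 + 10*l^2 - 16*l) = 2*l^5 - 6*l^4 + 3*l^3 - 24*l^2 - 5*l + 30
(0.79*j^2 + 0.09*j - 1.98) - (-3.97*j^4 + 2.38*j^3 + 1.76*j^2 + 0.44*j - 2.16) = 3.97*j^4 - 2.38*j^3 - 0.97*j^2 - 0.35*j + 0.18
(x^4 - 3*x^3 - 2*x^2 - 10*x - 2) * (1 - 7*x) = -7*x^5 + 22*x^4 + 11*x^3 + 68*x^2 + 4*x - 2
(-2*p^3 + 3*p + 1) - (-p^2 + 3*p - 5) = -2*p^3 + p^2 + 6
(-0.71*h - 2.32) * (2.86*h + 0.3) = -2.0306*h^2 - 6.8482*h - 0.696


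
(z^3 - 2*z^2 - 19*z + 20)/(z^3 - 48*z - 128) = (z^2 - 6*z + 5)/(z^2 - 4*z - 32)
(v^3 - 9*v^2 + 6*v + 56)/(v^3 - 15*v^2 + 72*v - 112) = (v + 2)/(v - 4)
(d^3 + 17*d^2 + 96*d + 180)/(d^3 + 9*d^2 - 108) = (d + 5)/(d - 3)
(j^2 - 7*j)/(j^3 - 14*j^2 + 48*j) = (j - 7)/(j^2 - 14*j + 48)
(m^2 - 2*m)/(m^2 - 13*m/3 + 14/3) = 3*m/(3*m - 7)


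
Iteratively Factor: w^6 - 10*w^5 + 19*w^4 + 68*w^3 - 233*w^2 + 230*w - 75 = (w + 3)*(w^5 - 13*w^4 + 58*w^3 - 106*w^2 + 85*w - 25) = (w - 1)*(w + 3)*(w^4 - 12*w^3 + 46*w^2 - 60*w + 25) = (w - 1)^2*(w + 3)*(w^3 - 11*w^2 + 35*w - 25) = (w - 5)*(w - 1)^2*(w + 3)*(w^2 - 6*w + 5) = (w - 5)*(w - 1)^3*(w + 3)*(w - 5)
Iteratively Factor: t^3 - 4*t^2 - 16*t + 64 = (t - 4)*(t^2 - 16) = (t - 4)*(t + 4)*(t - 4)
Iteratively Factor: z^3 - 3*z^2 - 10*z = (z + 2)*(z^2 - 5*z) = z*(z + 2)*(z - 5)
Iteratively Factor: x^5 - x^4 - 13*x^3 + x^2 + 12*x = (x - 1)*(x^4 - 13*x^2 - 12*x) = (x - 1)*(x + 3)*(x^3 - 3*x^2 - 4*x) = (x - 4)*(x - 1)*(x + 3)*(x^2 + x) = x*(x - 4)*(x - 1)*(x + 3)*(x + 1)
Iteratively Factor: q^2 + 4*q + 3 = (q + 3)*(q + 1)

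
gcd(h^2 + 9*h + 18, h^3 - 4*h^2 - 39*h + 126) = h + 6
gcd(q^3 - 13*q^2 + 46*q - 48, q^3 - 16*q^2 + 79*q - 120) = q^2 - 11*q + 24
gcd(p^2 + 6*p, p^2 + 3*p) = p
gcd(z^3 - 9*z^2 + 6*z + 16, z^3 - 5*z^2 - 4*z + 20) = z - 2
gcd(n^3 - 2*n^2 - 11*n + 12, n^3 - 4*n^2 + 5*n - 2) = n - 1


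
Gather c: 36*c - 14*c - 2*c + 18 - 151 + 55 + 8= 20*c - 70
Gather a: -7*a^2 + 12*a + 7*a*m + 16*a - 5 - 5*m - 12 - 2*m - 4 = -7*a^2 + a*(7*m + 28) - 7*m - 21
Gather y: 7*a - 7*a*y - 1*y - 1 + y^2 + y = -7*a*y + 7*a + y^2 - 1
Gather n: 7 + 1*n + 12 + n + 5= 2*n + 24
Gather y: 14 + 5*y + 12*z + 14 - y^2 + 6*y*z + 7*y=-y^2 + y*(6*z + 12) + 12*z + 28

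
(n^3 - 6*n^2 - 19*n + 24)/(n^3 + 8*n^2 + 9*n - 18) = (n - 8)/(n + 6)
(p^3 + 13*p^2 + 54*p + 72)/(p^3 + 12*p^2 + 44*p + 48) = (p + 3)/(p + 2)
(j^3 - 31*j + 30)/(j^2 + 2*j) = (j^3 - 31*j + 30)/(j*(j + 2))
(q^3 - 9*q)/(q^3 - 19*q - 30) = q*(q - 3)/(q^2 - 3*q - 10)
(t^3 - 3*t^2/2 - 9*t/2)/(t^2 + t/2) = (2*t^2 - 3*t - 9)/(2*t + 1)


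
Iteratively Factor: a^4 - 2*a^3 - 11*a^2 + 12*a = (a + 3)*(a^3 - 5*a^2 + 4*a) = (a - 1)*(a + 3)*(a^2 - 4*a) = (a - 4)*(a - 1)*(a + 3)*(a)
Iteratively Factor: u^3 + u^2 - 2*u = (u + 2)*(u^2 - u) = u*(u + 2)*(u - 1)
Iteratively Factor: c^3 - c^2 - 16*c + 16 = (c - 1)*(c^2 - 16) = (c - 4)*(c - 1)*(c + 4)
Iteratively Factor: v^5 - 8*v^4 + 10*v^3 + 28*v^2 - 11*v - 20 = (v + 1)*(v^4 - 9*v^3 + 19*v^2 + 9*v - 20) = (v - 5)*(v + 1)*(v^3 - 4*v^2 - v + 4) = (v - 5)*(v - 1)*(v + 1)*(v^2 - 3*v - 4) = (v - 5)*(v - 4)*(v - 1)*(v + 1)*(v + 1)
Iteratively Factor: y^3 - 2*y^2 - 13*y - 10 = (y - 5)*(y^2 + 3*y + 2) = (y - 5)*(y + 1)*(y + 2)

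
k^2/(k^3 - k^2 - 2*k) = k/(k^2 - k - 2)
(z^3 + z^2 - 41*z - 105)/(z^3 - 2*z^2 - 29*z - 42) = (z + 5)/(z + 2)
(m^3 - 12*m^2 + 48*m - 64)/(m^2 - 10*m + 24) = (m^2 - 8*m + 16)/(m - 6)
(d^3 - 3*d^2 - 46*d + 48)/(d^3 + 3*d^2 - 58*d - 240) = (d - 1)/(d + 5)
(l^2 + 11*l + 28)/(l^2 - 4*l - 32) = (l + 7)/(l - 8)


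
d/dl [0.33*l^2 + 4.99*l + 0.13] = 0.66*l + 4.99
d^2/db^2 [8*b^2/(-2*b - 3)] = -144/(8*b^3 + 36*b^2 + 54*b + 27)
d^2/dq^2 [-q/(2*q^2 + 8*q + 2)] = (-4*q*(q + 2)^2 + (3*q + 4)*(q^2 + 4*q + 1))/(q^2 + 4*q + 1)^3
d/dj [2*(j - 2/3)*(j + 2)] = 4*j + 8/3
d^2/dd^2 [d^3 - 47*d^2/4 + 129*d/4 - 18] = 6*d - 47/2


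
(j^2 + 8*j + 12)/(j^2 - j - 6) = (j + 6)/(j - 3)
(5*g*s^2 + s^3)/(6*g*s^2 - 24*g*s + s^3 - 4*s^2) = s*(5*g + s)/(6*g*s - 24*g + s^2 - 4*s)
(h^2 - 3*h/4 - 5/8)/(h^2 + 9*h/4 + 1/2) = (8*h^2 - 6*h - 5)/(2*(4*h^2 + 9*h + 2))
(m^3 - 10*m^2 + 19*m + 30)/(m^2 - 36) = (m^2 - 4*m - 5)/(m + 6)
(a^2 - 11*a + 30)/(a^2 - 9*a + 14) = (a^2 - 11*a + 30)/(a^2 - 9*a + 14)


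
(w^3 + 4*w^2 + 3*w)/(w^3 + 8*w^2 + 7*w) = (w + 3)/(w + 7)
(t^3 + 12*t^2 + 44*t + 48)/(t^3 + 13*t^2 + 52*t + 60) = (t + 4)/(t + 5)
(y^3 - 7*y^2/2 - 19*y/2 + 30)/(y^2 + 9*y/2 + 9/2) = (2*y^2 - 13*y + 20)/(2*y + 3)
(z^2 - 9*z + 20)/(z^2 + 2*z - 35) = (z - 4)/(z + 7)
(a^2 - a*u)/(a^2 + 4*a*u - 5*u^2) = a/(a + 5*u)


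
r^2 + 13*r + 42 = (r + 6)*(r + 7)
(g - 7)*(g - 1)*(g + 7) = g^3 - g^2 - 49*g + 49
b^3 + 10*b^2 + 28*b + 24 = (b + 2)^2*(b + 6)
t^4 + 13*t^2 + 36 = (t - 3*I)*(t - 2*I)*(t + 2*I)*(t + 3*I)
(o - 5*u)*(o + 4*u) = o^2 - o*u - 20*u^2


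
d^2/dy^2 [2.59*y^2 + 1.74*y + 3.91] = 5.18000000000000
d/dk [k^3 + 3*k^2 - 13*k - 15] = 3*k^2 + 6*k - 13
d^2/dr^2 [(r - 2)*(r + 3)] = 2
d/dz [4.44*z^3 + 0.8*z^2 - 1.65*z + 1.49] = 13.32*z^2 + 1.6*z - 1.65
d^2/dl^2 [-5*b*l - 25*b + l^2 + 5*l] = 2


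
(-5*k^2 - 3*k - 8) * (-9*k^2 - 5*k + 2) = 45*k^4 + 52*k^3 + 77*k^2 + 34*k - 16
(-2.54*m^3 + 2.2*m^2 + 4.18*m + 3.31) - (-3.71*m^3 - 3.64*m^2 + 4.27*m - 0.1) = 1.17*m^3 + 5.84*m^2 - 0.0899999999999999*m + 3.41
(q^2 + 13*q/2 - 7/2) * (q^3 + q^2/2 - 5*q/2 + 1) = q^5 + 7*q^4 - 11*q^3/4 - 17*q^2 + 61*q/4 - 7/2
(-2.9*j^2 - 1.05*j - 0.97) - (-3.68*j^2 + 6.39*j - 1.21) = 0.78*j^2 - 7.44*j + 0.24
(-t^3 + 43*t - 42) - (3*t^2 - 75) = -t^3 - 3*t^2 + 43*t + 33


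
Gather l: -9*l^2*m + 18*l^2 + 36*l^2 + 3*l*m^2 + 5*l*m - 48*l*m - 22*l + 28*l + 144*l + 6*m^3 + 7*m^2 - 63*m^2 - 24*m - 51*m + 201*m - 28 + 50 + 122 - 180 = l^2*(54 - 9*m) + l*(3*m^2 - 43*m + 150) + 6*m^3 - 56*m^2 + 126*m - 36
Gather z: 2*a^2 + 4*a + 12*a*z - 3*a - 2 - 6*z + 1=2*a^2 + a + z*(12*a - 6) - 1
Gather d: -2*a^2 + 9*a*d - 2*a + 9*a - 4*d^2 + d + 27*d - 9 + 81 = -2*a^2 + 7*a - 4*d^2 + d*(9*a + 28) + 72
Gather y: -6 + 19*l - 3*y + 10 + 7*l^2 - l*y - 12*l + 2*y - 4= 7*l^2 + 7*l + y*(-l - 1)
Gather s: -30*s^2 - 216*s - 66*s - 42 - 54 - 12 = -30*s^2 - 282*s - 108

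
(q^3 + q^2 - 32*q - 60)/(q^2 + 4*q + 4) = (q^2 - q - 30)/(q + 2)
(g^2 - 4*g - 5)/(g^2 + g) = (g - 5)/g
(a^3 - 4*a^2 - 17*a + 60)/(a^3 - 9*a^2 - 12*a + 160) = (a - 3)/(a - 8)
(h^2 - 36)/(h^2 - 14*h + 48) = (h + 6)/(h - 8)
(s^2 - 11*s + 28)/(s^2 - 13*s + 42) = (s - 4)/(s - 6)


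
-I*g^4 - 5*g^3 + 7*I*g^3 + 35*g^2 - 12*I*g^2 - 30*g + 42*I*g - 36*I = (g - 6)*(g - 1)*(g - 6*I)*(-I*g + 1)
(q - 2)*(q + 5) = q^2 + 3*q - 10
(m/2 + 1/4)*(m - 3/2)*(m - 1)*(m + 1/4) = m^4/2 - 7*m^3/8 - m^2/8 + 13*m/32 + 3/32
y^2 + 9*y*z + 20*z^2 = (y + 4*z)*(y + 5*z)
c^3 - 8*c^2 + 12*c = c*(c - 6)*(c - 2)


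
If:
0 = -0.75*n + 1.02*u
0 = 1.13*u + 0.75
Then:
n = -0.90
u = -0.66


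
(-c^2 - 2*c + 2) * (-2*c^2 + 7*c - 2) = 2*c^4 - 3*c^3 - 16*c^2 + 18*c - 4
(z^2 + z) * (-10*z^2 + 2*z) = -10*z^4 - 8*z^3 + 2*z^2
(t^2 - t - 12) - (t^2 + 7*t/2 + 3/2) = -9*t/2 - 27/2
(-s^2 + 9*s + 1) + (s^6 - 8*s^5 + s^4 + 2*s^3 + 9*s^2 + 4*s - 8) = s^6 - 8*s^5 + s^4 + 2*s^3 + 8*s^2 + 13*s - 7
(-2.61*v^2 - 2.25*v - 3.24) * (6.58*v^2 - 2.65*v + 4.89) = -17.1738*v^4 - 7.8885*v^3 - 28.1196*v^2 - 2.4165*v - 15.8436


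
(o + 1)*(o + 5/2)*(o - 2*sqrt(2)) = o^3 - 2*sqrt(2)*o^2 + 7*o^2/2 - 7*sqrt(2)*o + 5*o/2 - 5*sqrt(2)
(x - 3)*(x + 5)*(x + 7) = x^3 + 9*x^2 - x - 105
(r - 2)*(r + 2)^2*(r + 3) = r^4 + 5*r^3 + 2*r^2 - 20*r - 24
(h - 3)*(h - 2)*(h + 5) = h^3 - 19*h + 30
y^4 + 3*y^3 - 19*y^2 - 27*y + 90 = (y - 3)*(y - 2)*(y + 3)*(y + 5)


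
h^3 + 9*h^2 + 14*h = h*(h + 2)*(h + 7)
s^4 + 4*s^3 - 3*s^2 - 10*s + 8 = (s - 1)^2*(s + 2)*(s + 4)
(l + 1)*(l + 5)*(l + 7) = l^3 + 13*l^2 + 47*l + 35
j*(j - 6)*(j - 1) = j^3 - 7*j^2 + 6*j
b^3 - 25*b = b*(b - 5)*(b + 5)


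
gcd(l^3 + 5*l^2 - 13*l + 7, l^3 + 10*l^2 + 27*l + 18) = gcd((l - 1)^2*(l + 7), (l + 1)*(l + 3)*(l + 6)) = 1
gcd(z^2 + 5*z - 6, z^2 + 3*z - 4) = z - 1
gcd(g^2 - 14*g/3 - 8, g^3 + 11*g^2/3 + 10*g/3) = 1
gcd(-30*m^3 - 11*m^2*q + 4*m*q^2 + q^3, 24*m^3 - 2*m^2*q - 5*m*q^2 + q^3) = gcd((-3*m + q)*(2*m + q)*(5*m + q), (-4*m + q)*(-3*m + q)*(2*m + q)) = -6*m^2 - m*q + q^2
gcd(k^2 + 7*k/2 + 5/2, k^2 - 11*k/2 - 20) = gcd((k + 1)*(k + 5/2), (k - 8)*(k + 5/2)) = k + 5/2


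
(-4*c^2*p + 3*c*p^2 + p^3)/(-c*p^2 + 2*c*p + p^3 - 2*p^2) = (4*c + p)/(p - 2)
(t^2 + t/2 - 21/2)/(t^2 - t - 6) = (t + 7/2)/(t + 2)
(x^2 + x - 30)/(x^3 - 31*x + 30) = 1/(x - 1)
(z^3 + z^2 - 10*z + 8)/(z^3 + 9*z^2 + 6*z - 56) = (z - 1)/(z + 7)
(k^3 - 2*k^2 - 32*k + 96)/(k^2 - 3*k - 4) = (k^2 + 2*k - 24)/(k + 1)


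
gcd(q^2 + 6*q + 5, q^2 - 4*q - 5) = q + 1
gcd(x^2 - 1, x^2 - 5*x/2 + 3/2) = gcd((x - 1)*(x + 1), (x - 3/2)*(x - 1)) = x - 1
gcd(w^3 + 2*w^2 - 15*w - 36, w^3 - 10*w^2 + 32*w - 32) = w - 4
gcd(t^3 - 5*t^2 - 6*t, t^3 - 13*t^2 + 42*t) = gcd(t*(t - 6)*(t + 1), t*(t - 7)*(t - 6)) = t^2 - 6*t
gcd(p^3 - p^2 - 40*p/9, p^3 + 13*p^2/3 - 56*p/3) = p^2 - 8*p/3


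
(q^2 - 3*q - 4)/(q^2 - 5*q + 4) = (q + 1)/(q - 1)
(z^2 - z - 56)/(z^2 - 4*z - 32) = (z + 7)/(z + 4)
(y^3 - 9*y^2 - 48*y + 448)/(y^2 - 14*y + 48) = (y^2 - y - 56)/(y - 6)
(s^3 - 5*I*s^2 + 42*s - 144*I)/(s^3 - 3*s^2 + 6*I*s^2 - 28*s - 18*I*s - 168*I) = (s^2 - 11*I*s - 24)/(s^2 - 3*s - 28)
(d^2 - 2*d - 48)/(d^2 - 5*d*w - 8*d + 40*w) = (-d - 6)/(-d + 5*w)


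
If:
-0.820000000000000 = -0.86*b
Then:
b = 0.95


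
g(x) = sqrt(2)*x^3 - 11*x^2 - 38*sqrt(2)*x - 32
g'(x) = 3*sqrt(2)*x^2 - 22*x - 38*sqrt(2)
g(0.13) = -39.17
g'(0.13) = -56.53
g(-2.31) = 16.01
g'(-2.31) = 19.72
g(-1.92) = 20.62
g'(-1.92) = 4.14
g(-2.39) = 14.30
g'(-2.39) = 23.07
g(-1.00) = 9.33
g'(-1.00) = -27.50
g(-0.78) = 2.55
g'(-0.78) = -34.00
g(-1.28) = 15.80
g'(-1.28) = -18.63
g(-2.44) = 13.09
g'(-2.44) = 25.20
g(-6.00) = -411.03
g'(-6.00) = 230.99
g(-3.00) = -7.96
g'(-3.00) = 50.44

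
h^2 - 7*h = h*(h - 7)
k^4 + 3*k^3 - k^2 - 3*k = k*(k - 1)*(k + 1)*(k + 3)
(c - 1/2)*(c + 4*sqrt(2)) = c^2 - c/2 + 4*sqrt(2)*c - 2*sqrt(2)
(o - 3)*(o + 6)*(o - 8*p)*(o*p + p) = o^4*p - 8*o^3*p^2 + 4*o^3*p - 32*o^2*p^2 - 15*o^2*p + 120*o*p^2 - 18*o*p + 144*p^2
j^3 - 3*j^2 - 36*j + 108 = (j - 6)*(j - 3)*(j + 6)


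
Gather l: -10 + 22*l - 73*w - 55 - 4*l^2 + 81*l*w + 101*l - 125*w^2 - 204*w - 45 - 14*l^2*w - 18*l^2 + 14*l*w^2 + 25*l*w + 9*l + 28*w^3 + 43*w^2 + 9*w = l^2*(-14*w - 22) + l*(14*w^2 + 106*w + 132) + 28*w^3 - 82*w^2 - 268*w - 110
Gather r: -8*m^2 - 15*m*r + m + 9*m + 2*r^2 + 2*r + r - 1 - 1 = -8*m^2 + 10*m + 2*r^2 + r*(3 - 15*m) - 2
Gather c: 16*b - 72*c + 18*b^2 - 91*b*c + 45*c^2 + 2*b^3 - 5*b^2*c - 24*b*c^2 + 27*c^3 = 2*b^3 + 18*b^2 + 16*b + 27*c^3 + c^2*(45 - 24*b) + c*(-5*b^2 - 91*b - 72)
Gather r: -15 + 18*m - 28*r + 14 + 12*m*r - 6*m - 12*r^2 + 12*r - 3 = 12*m - 12*r^2 + r*(12*m - 16) - 4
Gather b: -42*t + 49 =49 - 42*t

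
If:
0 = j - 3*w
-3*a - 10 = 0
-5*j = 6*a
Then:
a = -10/3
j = 4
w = 4/3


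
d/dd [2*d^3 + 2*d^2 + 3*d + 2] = 6*d^2 + 4*d + 3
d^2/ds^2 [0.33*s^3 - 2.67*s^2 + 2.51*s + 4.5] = 1.98*s - 5.34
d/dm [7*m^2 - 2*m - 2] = 14*m - 2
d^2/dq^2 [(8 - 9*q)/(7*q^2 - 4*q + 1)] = 2*(-4*(7*q - 2)^2*(9*q - 8) + (189*q - 92)*(7*q^2 - 4*q + 1))/(7*q^2 - 4*q + 1)^3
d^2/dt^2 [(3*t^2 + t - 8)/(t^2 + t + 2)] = 4*(-t^3 - 21*t^2 - 15*t + 9)/(t^6 + 3*t^5 + 9*t^4 + 13*t^3 + 18*t^2 + 12*t + 8)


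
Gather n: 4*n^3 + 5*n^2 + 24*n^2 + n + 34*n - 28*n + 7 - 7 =4*n^3 + 29*n^2 + 7*n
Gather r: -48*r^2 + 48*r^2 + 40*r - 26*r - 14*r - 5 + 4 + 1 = 0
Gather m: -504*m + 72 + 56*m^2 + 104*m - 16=56*m^2 - 400*m + 56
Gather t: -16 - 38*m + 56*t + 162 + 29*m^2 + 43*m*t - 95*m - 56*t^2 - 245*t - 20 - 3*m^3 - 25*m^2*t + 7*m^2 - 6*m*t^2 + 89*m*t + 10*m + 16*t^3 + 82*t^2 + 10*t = -3*m^3 + 36*m^2 - 123*m + 16*t^3 + t^2*(26 - 6*m) + t*(-25*m^2 + 132*m - 179) + 126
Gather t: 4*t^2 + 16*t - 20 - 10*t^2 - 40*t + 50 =-6*t^2 - 24*t + 30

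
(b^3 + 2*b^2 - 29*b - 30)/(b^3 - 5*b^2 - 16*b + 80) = (b^2 + 7*b + 6)/(b^2 - 16)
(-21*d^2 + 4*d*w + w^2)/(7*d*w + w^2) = (-3*d + w)/w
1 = 1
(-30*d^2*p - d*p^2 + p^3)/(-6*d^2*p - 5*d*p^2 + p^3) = (5*d + p)/(d + p)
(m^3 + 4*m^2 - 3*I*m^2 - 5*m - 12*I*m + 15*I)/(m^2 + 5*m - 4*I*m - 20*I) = (m^2 - m*(1 + 3*I) + 3*I)/(m - 4*I)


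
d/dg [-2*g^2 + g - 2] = 1 - 4*g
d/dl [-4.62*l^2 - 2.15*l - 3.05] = -9.24*l - 2.15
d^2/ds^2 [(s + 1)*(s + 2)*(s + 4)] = 6*s + 14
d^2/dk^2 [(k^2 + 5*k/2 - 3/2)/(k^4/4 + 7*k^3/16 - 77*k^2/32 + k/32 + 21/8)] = 32*(384*k^8 + 2592*k^7 + 4184*k^6 - 11436*k^5 - 19398*k^4 + 5489*k^3 - 37863*k^2 + 108297*k - 5715)/(512*k^12 + 2688*k^11 - 10080*k^10 - 48808*k^9 + 113820*k^8 + 302358*k^7 - 724049*k^6 - 521451*k^5 + 1670277*k^4 + 257545*k^3 - 1629684*k^2 + 21168*k + 592704)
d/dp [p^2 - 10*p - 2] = 2*p - 10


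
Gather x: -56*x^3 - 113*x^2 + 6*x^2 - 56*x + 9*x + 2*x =-56*x^3 - 107*x^2 - 45*x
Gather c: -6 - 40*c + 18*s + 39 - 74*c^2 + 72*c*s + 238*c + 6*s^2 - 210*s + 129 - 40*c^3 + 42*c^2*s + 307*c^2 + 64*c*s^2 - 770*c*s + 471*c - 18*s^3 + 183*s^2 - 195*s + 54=-40*c^3 + c^2*(42*s + 233) + c*(64*s^2 - 698*s + 669) - 18*s^3 + 189*s^2 - 387*s + 216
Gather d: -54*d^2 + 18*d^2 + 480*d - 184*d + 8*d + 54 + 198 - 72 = -36*d^2 + 304*d + 180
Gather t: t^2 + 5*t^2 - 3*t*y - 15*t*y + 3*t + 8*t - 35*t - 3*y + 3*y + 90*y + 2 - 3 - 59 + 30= 6*t^2 + t*(-18*y - 24) + 90*y - 30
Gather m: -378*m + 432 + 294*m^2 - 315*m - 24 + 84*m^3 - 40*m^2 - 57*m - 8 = 84*m^3 + 254*m^2 - 750*m + 400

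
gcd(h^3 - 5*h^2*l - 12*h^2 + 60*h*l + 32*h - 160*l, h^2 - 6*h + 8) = h - 4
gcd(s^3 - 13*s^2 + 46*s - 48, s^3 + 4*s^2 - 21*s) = s - 3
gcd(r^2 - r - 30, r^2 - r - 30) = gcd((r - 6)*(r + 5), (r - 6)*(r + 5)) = r^2 - r - 30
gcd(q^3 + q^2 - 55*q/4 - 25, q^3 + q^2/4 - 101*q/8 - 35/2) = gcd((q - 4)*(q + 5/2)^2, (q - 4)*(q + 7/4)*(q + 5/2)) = q^2 - 3*q/2 - 10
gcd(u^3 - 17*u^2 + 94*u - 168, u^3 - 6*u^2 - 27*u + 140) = u^2 - 11*u + 28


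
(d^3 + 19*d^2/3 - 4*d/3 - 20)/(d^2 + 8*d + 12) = d - 5/3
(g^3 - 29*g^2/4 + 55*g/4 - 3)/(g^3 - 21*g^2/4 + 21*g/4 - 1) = (g - 3)/(g - 1)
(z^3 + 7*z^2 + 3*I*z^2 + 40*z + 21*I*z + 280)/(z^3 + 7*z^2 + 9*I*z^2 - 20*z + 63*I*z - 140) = (z^2 + 3*I*z + 40)/(z^2 + 9*I*z - 20)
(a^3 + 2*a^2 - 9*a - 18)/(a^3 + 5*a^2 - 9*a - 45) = (a + 2)/(a + 5)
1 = 1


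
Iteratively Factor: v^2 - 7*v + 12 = (v - 3)*(v - 4)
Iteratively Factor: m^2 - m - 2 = (m + 1)*(m - 2)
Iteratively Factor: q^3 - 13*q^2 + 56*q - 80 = (q - 4)*(q^2 - 9*q + 20) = (q - 5)*(q - 4)*(q - 4)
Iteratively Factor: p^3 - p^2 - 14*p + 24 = (p + 4)*(p^2 - 5*p + 6) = (p - 3)*(p + 4)*(p - 2)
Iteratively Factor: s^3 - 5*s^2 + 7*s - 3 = (s - 3)*(s^2 - 2*s + 1) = (s - 3)*(s - 1)*(s - 1)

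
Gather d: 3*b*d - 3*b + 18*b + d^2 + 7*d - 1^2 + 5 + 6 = 15*b + d^2 + d*(3*b + 7) + 10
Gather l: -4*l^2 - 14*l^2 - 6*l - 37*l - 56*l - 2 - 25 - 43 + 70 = -18*l^2 - 99*l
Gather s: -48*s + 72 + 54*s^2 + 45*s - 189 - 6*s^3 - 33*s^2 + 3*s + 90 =-6*s^3 + 21*s^2 - 27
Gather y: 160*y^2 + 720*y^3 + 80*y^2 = 720*y^3 + 240*y^2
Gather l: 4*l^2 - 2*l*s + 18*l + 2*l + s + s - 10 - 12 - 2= 4*l^2 + l*(20 - 2*s) + 2*s - 24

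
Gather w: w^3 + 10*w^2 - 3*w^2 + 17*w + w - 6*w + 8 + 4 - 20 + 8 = w^3 + 7*w^2 + 12*w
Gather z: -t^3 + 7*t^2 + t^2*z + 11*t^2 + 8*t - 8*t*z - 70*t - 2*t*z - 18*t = -t^3 + 18*t^2 - 80*t + z*(t^2 - 10*t)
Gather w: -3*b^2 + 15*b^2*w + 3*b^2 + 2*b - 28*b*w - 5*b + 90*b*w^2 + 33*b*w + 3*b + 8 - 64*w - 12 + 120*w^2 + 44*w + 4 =w^2*(90*b + 120) + w*(15*b^2 + 5*b - 20)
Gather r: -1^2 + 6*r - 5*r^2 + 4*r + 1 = -5*r^2 + 10*r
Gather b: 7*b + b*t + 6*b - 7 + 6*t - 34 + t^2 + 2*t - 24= b*(t + 13) + t^2 + 8*t - 65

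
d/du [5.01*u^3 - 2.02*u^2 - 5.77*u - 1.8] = 15.03*u^2 - 4.04*u - 5.77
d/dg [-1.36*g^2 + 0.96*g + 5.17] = 0.96 - 2.72*g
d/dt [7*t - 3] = 7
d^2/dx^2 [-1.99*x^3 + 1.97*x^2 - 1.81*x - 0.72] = 3.94 - 11.94*x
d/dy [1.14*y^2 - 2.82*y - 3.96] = 2.28*y - 2.82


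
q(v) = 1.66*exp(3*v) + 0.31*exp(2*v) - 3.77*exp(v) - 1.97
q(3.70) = 110196.82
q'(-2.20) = -0.40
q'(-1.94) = -0.51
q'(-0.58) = -1.04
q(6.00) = 109044479.86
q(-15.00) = -1.97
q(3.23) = 26918.54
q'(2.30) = 4965.61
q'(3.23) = 80754.03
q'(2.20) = 3677.25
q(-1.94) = -2.50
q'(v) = 4.98*exp(3*v) + 0.62*exp(2*v) - 3.77*exp(v)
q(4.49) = 1177169.96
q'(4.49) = 3529725.56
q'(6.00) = 327086033.35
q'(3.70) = 330394.20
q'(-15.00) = 0.00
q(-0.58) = -3.69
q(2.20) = 1209.51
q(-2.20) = -2.38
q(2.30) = 1638.44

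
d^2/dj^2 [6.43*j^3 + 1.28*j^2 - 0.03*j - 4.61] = 38.58*j + 2.56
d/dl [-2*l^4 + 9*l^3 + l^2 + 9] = l*(-8*l^2 + 27*l + 2)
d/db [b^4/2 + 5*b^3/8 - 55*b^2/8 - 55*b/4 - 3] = 2*b^3 + 15*b^2/8 - 55*b/4 - 55/4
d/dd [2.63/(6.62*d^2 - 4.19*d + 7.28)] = (11.0197 - 34.8212*d)/(6.62*d^2 - 4.19*d + 7.28)^2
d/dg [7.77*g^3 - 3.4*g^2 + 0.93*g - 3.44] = 23.31*g^2 - 6.8*g + 0.93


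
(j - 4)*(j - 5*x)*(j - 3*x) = j^3 - 8*j^2*x - 4*j^2 + 15*j*x^2 + 32*j*x - 60*x^2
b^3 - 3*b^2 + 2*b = b*(b - 2)*(b - 1)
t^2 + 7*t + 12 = (t + 3)*(t + 4)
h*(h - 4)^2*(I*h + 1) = I*h^4 + h^3 - 8*I*h^3 - 8*h^2 + 16*I*h^2 + 16*h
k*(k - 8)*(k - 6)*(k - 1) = k^4 - 15*k^3 + 62*k^2 - 48*k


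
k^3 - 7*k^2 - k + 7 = (k - 7)*(k - 1)*(k + 1)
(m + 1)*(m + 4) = m^2 + 5*m + 4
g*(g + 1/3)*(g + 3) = g^3 + 10*g^2/3 + g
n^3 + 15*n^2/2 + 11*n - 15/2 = (n - 1/2)*(n + 3)*(n + 5)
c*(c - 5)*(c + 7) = c^3 + 2*c^2 - 35*c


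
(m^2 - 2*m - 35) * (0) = 0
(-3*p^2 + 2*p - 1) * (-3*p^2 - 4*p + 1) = 9*p^4 + 6*p^3 - 8*p^2 + 6*p - 1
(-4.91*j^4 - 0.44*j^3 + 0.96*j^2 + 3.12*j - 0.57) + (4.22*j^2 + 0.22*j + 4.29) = -4.91*j^4 - 0.44*j^3 + 5.18*j^2 + 3.34*j + 3.72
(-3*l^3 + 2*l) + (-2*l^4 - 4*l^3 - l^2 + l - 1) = -2*l^4 - 7*l^3 - l^2 + 3*l - 1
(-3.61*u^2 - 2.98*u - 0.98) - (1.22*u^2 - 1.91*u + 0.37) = -4.83*u^2 - 1.07*u - 1.35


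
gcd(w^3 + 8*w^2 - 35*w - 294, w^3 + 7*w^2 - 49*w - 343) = w^2 + 14*w + 49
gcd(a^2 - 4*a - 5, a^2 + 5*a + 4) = a + 1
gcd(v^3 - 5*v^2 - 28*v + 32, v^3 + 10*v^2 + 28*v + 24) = 1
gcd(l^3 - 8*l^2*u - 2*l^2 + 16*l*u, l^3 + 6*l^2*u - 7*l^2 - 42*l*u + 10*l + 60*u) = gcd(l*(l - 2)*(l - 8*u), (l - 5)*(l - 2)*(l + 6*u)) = l - 2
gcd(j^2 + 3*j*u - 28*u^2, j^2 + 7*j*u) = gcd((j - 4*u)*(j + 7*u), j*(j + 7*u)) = j + 7*u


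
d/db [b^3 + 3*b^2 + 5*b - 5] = 3*b^2 + 6*b + 5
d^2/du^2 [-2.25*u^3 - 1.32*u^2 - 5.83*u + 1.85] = -13.5*u - 2.64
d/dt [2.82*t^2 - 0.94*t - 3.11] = 5.64*t - 0.94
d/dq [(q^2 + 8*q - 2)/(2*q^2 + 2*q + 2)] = (-7*q^2 + 6*q + 10)/(2*(q^4 + 2*q^3 + 3*q^2 + 2*q + 1))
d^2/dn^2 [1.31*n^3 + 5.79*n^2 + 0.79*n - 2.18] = 7.86*n + 11.58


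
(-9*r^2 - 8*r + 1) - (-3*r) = -9*r^2 - 5*r + 1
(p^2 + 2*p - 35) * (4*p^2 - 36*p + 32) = 4*p^4 - 28*p^3 - 180*p^2 + 1324*p - 1120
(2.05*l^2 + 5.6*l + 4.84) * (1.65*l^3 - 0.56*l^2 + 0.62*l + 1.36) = 3.3825*l^5 + 8.092*l^4 + 6.121*l^3 + 3.5496*l^2 + 10.6168*l + 6.5824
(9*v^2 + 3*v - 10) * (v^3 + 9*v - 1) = 9*v^5 + 3*v^4 + 71*v^3 + 18*v^2 - 93*v + 10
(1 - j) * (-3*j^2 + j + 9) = 3*j^3 - 4*j^2 - 8*j + 9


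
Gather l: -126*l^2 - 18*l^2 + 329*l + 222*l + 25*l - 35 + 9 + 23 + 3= -144*l^2 + 576*l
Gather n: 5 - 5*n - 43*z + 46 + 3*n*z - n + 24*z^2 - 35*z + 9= n*(3*z - 6) + 24*z^2 - 78*z + 60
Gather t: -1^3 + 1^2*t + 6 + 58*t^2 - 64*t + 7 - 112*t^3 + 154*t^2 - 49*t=-112*t^3 + 212*t^2 - 112*t + 12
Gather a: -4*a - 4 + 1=-4*a - 3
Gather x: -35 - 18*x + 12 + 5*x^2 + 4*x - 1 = 5*x^2 - 14*x - 24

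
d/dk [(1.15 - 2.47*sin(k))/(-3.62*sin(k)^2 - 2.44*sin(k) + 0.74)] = (-8.9414*sin(k)^2 + 8.326*sin(k) + 0.9782)*cos(k)/(13.1044*sin(k)^4 + 17.6656*sin(k)^3 + 0.596*sin(k)^2 - 3.6112*sin(k) + 0.5476)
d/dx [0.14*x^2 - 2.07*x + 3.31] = 0.28*x - 2.07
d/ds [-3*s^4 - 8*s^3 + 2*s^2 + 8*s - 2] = -12*s^3 - 24*s^2 + 4*s + 8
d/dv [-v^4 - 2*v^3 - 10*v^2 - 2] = 2*v*(-2*v^2 - 3*v - 10)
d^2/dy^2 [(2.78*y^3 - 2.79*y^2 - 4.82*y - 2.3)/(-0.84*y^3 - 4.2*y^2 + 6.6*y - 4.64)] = (23.552928*y^6 - 72.067968*y^5 + 344.334816*y^4 + 221.921184*y^3 + 126.066816*y^2 - 1359.029568*y + 526.081728)/(0.592704*y^9 + 8.89056*y^8 + 30.48192*y^7 - 55.798848*y^6 - 141.28128*y^5 + 640.05984*y^4 - 1004.966208*y^3 + 877.62816*y^2 - 426.28608*y + 99.897344)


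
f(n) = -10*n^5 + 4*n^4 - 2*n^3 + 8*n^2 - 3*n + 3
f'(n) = -50*n^4 + 16*n^3 - 6*n^2 + 16*n - 3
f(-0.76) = 14.65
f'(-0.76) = -42.33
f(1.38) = -26.70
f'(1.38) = -131.63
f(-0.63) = 10.19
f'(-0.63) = -27.34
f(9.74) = -841702.37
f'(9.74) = -435625.28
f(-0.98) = 28.23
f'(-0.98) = -85.62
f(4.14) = -11001.06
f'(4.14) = -13592.56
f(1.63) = -76.12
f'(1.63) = -276.53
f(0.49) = 3.16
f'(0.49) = 2.40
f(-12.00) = 2575911.00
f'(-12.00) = -1065507.00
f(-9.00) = 618870.00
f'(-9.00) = -340347.00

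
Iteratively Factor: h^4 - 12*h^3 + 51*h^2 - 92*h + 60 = (h - 2)*(h^3 - 10*h^2 + 31*h - 30) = (h - 2)^2*(h^2 - 8*h + 15) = (h - 5)*(h - 2)^2*(h - 3)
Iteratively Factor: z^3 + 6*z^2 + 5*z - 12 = (z + 3)*(z^2 + 3*z - 4) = (z + 3)*(z + 4)*(z - 1)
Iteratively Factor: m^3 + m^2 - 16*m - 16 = (m + 1)*(m^2 - 16) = (m + 1)*(m + 4)*(m - 4)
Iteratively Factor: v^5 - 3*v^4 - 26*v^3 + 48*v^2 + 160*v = (v - 5)*(v^4 + 2*v^3 - 16*v^2 - 32*v) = (v - 5)*(v - 4)*(v^3 + 6*v^2 + 8*v) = v*(v - 5)*(v - 4)*(v^2 + 6*v + 8) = v*(v - 5)*(v - 4)*(v + 2)*(v + 4)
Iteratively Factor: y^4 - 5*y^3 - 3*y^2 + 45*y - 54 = (y - 2)*(y^3 - 3*y^2 - 9*y + 27) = (y - 3)*(y - 2)*(y^2 - 9) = (y - 3)*(y - 2)*(y + 3)*(y - 3)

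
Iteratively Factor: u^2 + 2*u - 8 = (u - 2)*(u + 4)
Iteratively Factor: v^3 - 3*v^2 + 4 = (v + 1)*(v^2 - 4*v + 4) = (v - 2)*(v + 1)*(v - 2)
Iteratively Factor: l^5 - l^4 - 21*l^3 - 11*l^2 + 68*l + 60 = (l + 3)*(l^4 - 4*l^3 - 9*l^2 + 16*l + 20) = (l + 2)*(l + 3)*(l^3 - 6*l^2 + 3*l + 10) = (l - 5)*(l + 2)*(l + 3)*(l^2 - l - 2) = (l - 5)*(l + 1)*(l + 2)*(l + 3)*(l - 2)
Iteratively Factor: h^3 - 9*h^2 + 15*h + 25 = (h - 5)*(h^2 - 4*h - 5) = (h - 5)^2*(h + 1)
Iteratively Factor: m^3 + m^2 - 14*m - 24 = (m + 3)*(m^2 - 2*m - 8) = (m + 2)*(m + 3)*(m - 4)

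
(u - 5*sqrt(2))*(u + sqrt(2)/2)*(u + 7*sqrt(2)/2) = u^3 - sqrt(2)*u^2 - 73*u/2 - 35*sqrt(2)/2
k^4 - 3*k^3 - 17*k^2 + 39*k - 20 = (k - 5)*(k - 1)^2*(k + 4)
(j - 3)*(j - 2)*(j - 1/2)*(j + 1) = j^4 - 9*j^3/2 + 3*j^2 + 11*j/2 - 3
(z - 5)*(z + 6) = z^2 + z - 30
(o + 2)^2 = o^2 + 4*o + 4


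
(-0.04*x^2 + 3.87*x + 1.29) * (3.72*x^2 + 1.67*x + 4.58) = -0.1488*x^4 + 14.3296*x^3 + 11.0785*x^2 + 19.8789*x + 5.9082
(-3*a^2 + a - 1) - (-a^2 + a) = -2*a^2 - 1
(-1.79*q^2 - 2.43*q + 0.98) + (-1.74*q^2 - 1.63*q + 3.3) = -3.53*q^2 - 4.06*q + 4.28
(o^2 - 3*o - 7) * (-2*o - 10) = -2*o^3 - 4*o^2 + 44*o + 70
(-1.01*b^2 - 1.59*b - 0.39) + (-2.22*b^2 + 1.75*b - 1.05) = -3.23*b^2 + 0.16*b - 1.44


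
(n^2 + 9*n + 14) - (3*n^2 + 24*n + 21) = -2*n^2 - 15*n - 7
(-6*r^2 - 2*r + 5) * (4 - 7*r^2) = 42*r^4 + 14*r^3 - 59*r^2 - 8*r + 20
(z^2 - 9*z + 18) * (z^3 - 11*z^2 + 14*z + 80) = z^5 - 20*z^4 + 131*z^3 - 244*z^2 - 468*z + 1440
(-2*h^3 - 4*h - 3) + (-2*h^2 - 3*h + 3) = -2*h^3 - 2*h^2 - 7*h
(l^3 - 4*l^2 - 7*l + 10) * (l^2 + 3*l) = l^5 - l^4 - 19*l^3 - 11*l^2 + 30*l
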